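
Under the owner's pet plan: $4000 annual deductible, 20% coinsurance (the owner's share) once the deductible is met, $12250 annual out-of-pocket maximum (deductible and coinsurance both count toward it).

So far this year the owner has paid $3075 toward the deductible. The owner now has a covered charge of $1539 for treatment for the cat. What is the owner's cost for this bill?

$1047.80

Deductible still to meet: $4000 − $3075 = $925.
The remaining $614 (= $1539 − $925) moves to coinsurance.
Coinsurance: $614 × 20% = $122.80.
So the owner owes $925 + $122.80 = $1047.80 before any cap.
Total out-of-pocket so far would be $3075 + $1047.80 = $4122.80, below the $12250 cap — no reduction.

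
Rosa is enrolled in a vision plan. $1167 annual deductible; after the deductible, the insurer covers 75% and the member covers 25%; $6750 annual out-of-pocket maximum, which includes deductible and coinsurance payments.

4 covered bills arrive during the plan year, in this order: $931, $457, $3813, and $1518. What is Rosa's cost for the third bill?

Claim 1 ($931): all of it applies to the deductible. Cost to member: $931. OOP to date $931.
Claim 2 ($457): $236 finishes the deductible; $221 goes to coinsurance; 25% of $221 = $55.25. Member pays $291.25; OOP now $1222.25.
Claim 3 ($3813): deductible already satisfied, so member's share is 25% × $3813 = $953.25. Member owes $953.25 (running OOP $2175.50).

$953.25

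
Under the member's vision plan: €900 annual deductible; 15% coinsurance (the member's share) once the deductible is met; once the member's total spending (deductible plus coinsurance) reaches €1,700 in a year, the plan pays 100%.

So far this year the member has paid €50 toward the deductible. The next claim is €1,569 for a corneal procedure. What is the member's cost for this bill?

€957.85

€50 of the €900 deductible is already met, leaving €850.
The remaining €719 (= €1,569 − €850) moves to coinsurance.
Coinsurance: €719 × 15% = €107.85.
So the member owes €850 + €107.85 = €957.85 before any cap.
Cumulative spending €50 + €957.85 = €1,007.85 stays under the €1,700 maximum.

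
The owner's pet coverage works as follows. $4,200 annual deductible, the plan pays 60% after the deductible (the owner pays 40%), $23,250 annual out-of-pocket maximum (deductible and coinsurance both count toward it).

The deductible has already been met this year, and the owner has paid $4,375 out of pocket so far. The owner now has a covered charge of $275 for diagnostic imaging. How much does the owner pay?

The deductible is already satisfied, so the full bill goes to coinsurance.
Owner's 40% share of $275 is $110.
Total out-of-pocket so far would be $4,375 + $110 = $4,485, below the $23,250 cap — no reduction.

$110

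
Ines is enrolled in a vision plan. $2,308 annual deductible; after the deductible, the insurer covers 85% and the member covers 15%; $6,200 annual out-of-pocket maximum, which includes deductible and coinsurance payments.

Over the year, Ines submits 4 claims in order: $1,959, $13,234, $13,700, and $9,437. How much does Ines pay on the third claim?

$1,959.25

Bill 1, $1,959: all of it applies to the deductible. Member pays $1,959; OOP now $1,959.
Bill 2, $13,234: deductible takes $349, $12,885 remains; 15% of $12,885 = $1,932.75. Member owes $2,281.75 (running OOP $4,240.75).
Bill 3, $13,700: deductible already satisfied, so member's share is 15% × $13,700 = $2,055. OOP would hit $6,295.75 > $6,200, so the cap limits the member to $6,200 − $4,240.75 = $1,959.25.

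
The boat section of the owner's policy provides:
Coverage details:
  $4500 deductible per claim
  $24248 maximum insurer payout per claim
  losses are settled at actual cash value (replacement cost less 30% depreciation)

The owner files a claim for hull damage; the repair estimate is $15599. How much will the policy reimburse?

$6419.30

Actual cash value after 30% depreciation: $15599 × 70% = $10919.30.
Less the $4500 deductible: $10919.30 − $4500 = $6419.30.
$6419.30 ≤ $24248, so the limit doesn't bind; insurer pays $6419.30.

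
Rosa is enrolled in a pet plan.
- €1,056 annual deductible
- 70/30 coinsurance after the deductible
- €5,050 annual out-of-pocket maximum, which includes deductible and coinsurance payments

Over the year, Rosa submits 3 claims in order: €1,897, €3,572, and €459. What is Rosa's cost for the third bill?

€137.70

#1 (€1,897): deductible takes €1,056, €841 remains; coinsurance €841 × 30% = €252.30. Owner owes €1,308.30 (running OOP €1,308.30).
#2 (€3,572): 30% coinsurance on €3,572 = €1,071.60. Owner pays €1,071.60; OOP now €2,379.90.
#3 (€459): deductible already satisfied, so owner's share is 30% × €459 = €137.70. Owner pays €137.70; OOP now €2,517.60.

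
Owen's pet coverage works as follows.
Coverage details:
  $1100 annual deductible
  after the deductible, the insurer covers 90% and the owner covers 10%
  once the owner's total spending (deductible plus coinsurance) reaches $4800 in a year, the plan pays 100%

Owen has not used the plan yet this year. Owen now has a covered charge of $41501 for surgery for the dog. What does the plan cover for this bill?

$36701

Deductible not yet touched, so the first $1100 of the bill goes to the deductible.
After the $1100 deductible portion, $41501 − $1100 = $40401 is subject to coinsurance.
10% of $40401 = $4040.10 falls to the owner.
That puts the owner's cost at $1100 + $4040.10 = $5140.10 before any cap.
That would bring total out-of-pocket to $5140.10, past the $4800 cap. The owner is capped at $4800 − $0 = $4800 on this claim.
Insurer pays the balance: $41501 − $4800 = $36701.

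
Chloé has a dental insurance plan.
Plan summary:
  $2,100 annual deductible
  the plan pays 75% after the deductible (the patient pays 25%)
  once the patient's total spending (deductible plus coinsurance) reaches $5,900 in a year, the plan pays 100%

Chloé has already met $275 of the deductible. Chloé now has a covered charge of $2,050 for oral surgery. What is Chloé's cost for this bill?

$1,881.25

Remaining deductible: $2,100 − $275 = $1,825.
After the $1,825 deductible portion, $2,050 − $1,825 = $225 is subject to coinsurance.
25% of $225 = $56.25 falls to the patient.
That puts the patient's cost at $1,825 + $56.25 = $1,881.25 before any cap.
Cumulative spending $275 + $1,881.25 = $2,156.25 stays under the $5,900 maximum.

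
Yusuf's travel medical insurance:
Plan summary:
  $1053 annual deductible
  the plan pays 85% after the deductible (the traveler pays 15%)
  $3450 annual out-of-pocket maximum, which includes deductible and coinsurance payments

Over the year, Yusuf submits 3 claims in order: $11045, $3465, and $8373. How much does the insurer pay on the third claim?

$7994.55

#1 ($11045): $1053 finishes the deductible; $9992 goes to coinsurance; traveler's 15% is $1498.80. Cost to traveler: $2551.80. OOP to date $2551.80. Plan pays $11045 − $2551.80 = $8493.20.
#2 ($3465): deductible met; 15% of $3465 = $519.75. Traveler owes $519.75 (running OOP $3071.55). Insurer: $3465 − $519.75 = $2945.25.
#3 ($8373): deductible already satisfied, so traveler's share is 15% × $8373 = $1255.95. Adding that to $3071.55 gives $4327.50, past the $3450 cap; traveler pays only $3450 − $3071.55 = $378.45. Insurer: $8373 − $378.45 = $7994.55.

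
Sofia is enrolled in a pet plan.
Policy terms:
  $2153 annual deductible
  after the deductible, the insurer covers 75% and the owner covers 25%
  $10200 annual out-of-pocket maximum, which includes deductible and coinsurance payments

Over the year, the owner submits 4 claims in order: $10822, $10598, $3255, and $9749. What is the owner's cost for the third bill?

Bill 1, $10822: deductible takes $2153, $8669 remains; coinsurance $8669 × 25% = $2167.25. Cost to owner: $4320.25. OOP to date $4320.25.
Bill 2, $10598: 25% coinsurance on $10598 = $2649.50. Cost to owner: $2649.50. OOP to date $6969.75.
Bill 3, $3255: 25% coinsurance on $3255 = $813.75. Cost to owner: $813.75. OOP to date $7783.50.

$813.75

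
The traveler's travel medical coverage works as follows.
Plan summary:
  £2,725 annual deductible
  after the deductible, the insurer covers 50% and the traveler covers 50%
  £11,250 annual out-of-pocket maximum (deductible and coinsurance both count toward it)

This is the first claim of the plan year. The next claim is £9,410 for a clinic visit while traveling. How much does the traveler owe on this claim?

Deductible not yet touched, so the first £2,725 of the bill goes to the deductible.
The remaining £6,685 (= £9,410 − £2,725) moves to coinsurance.
Coinsurance: £6,685 × 50% = £3,342.50.
Traveler responsibility before any cap: £2,725 + £3,342.50 = £6,067.50.
Total out-of-pocket so far would be £0 + £6,067.50 = £6,067.50, below the £11,250 cap — no reduction.

£6,067.50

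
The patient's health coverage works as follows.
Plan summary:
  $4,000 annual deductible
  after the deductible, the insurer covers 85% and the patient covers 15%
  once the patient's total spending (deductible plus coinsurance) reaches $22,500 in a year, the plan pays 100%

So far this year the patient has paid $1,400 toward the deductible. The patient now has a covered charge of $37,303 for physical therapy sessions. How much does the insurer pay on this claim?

$29,497.55

Remaining deductible: $4,000 − $1,400 = $2,600.
That leaves $37,303 − $2,600 = $34,703 for coinsurance.
Patient's 15% share of $34,703 is $5,205.45.
That puts the patient's cost at $2,600 + $5,205.45 = $7,805.45 before any cap.
Total out-of-pocket so far would be $1,400 + $7,805.45 = $9,205.45, below the $22,500 cap — no reduction.
The plan picks up $37,303 − $7,805.45 = $29,497.55.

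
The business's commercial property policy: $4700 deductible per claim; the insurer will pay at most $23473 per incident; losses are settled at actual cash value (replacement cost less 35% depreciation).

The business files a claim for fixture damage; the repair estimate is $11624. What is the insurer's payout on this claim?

At 35% depreciation, ACV = $11624 − $4068.40 = $7555.60.
After the deductible, $7555.60 − $4700 = $2855.60 remains.
That's under the $23473 cap, so the insurer reimburses the full $2855.60.

$2855.60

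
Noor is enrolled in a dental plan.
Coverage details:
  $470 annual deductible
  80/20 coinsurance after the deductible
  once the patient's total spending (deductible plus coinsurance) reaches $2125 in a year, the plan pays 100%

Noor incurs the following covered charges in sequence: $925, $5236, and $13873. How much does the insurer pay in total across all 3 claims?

Bill 1, $925: deductible takes $470, $455 remains; 20% of $455 = $91. Patient pays $561; OOP now $561. Insurer: $925 − $561 = $364.
Bill 2, $5236: deductible already satisfied, so patient's share is 20% × $5236 = $1047.20. Patient pays $1047.20; OOP now $1608.20. Plan pays $5236 − $1047.20 = $4188.80.
Bill 3, $13873: deductible met; 20% of $13873 = $2774.60. OOP would hit $4382.80 > $2125, so the cap limits the patient to $2125 − $1608.20 = $516.80. Plan pays $13873 − $516.80 = $13356.20.
Insurer total: $364 + $4188.80 + $13356.20 = $17909.

$17909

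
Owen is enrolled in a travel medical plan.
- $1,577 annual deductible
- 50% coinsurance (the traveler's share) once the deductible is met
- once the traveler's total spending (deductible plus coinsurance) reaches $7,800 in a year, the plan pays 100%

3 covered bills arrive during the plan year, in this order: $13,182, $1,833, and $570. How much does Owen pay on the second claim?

Claim 1 — $13,182: $1,577 finishes the deductible; $11,605 goes to coinsurance; coinsurance $11,605 × 50% = $5,802.50. Traveler pays $7,379.50; OOP now $7,379.50.
Claim 2 — $1,833: deductible already satisfied, so traveler's share is 50% × $1,833 = $916.50. Adding that to $7,379.50 gives $8,296, past the $7,800 cap; traveler pays only $7,800 − $7,379.50 = $420.50.

$420.50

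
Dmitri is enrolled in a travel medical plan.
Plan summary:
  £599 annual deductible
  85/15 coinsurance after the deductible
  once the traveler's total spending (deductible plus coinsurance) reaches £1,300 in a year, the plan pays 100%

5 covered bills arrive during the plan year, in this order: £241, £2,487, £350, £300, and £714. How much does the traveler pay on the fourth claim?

#1 (£241): all of it applies to the deductible. Traveler owes £241 (running OOP £241).
#2 (£2,487): £358 to deductible, leaving £2,129; traveler's 15% is £319.35. Traveler pays £677.35; OOP now £918.35.
#3 (£350): deductible already satisfied, so traveler's share is 15% × £350 = £52.50. Traveler pays £52.50; OOP now £970.85.
#4 (£300): deductible already satisfied, so traveler's share is 15% × £300 = £45. Traveler owes £45 (running OOP £1,015.85).

£45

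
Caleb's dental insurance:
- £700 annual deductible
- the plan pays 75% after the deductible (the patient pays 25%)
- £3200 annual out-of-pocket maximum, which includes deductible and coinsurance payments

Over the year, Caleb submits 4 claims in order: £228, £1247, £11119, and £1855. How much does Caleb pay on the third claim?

£2306.25

#1 (£228): entire amount goes to the deductible. Patient pays £228; OOP now £228.
#2 (£1247): £472 finishes the deductible; £775 goes to coinsurance; coinsurance £775 × 25% = £193.75. Patient pays £665.75; OOP now £893.75.
#3 (£11119): 25% coinsurance on £11119 = £2779.75. OOP would hit £3673.50 > £3200, so the cap limits the patient to £3200 − £893.75 = £2306.25.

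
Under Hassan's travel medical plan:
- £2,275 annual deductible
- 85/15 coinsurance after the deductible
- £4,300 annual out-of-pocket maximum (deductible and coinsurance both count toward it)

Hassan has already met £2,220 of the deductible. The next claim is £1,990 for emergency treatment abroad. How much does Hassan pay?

£345.25

Remaining deductible: £2,275 − £2,220 = £55.
That leaves £1,990 − £55 = £1,935 for coinsurance.
Coinsurance: £1,935 × 15% = £290.25.
Traveler responsibility before any cap: £55 + £290.25 = £345.25.
Total out-of-pocket so far would be £2,220 + £345.25 = £2,565.25, below the £4,300 cap — no reduction.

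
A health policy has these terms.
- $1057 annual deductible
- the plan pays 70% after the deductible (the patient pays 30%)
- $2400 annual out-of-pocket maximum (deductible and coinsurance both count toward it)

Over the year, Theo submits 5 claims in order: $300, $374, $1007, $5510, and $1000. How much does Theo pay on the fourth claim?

$1155.80

#1 ($300): entire amount goes to the deductible. Cost to patient: $300. OOP to date $300.
#2 ($374): fully absorbed by the deductible. Cost to patient: $374. OOP to date $674.
#3 ($1007): $383 finishes the deductible; $624 goes to coinsurance; 30% of $624 = $187.20. Patient owes $570.20 (running OOP $1244.20).
#4 ($5510): 30% coinsurance on $5510 = $1653. OOP would hit $2897.20 > $2400, so the cap limits the patient to $2400 − $1244.20 = $1155.80.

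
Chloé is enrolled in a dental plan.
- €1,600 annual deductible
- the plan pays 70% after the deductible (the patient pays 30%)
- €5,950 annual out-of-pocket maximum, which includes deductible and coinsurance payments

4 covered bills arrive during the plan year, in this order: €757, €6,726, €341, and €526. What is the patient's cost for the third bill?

Bill 1, €757: all of it applies to the deductible. Patient pays €757; OOP now €757.
Bill 2, €6,726: €843 finishes the deductible; €5,883 goes to coinsurance; coinsurance €5,883 × 30% = €1,764.90. Cost to patient: €2,607.90. OOP to date €3,364.90.
Bill 3, €341: deductible already satisfied, so patient's share is 30% × €341 = €102.30. Patient pays €102.30; OOP now €3,467.20.

€102.30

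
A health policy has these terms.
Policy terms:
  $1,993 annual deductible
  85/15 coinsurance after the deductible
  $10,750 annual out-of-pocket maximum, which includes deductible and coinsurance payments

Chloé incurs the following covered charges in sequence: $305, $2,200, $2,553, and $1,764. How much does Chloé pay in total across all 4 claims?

#1 ($305): all of it applies to the deductible. Patient pays $305; OOP now $305.
#2 ($2,200): $1,688 finishes the deductible; $512 goes to coinsurance; 15% of $512 = $76.80. Patient owes $1,764.80 (running OOP $2,069.80).
#3 ($2,553): 15% coinsurance on $2,553 = $382.95. Cost to patient: $382.95. OOP to date $2,452.75.
#4 ($1,764): deductible met; 15% of $1,764 = $264.60. Cost to patient: $264.60. OOP to date $2,717.35.
Total paid by the patient: $305 + $1,764.80 + $382.95 + $264.60 = $2,717.35.

$2,717.35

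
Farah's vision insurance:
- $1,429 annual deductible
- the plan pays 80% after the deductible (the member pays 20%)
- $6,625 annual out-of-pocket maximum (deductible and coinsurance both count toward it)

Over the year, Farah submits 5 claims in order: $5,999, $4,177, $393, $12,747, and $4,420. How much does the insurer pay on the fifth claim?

$3,601.40

Bill 1, $5,999: $1,429 to deductible, leaving $4,570; coinsurance $4,570 × 20% = $914. Member pays $2,343; OOP now $2,343. Plan pays $5,999 − $2,343 = $3,656.
Bill 2, $4,177: deductible met; 20% of $4,177 = $835.40. Member pays $835.40; OOP now $3,178.40. Insurer: $4,177 − $835.40 = $3,341.60.
Bill 3, $393: deductible met; 20% of $393 = $78.60. Cost to member: $78.60. OOP to date $3,257. Plan pays $393 − $78.60 = $314.40.
Bill 4, $12,747: 20% coinsurance on $12,747 = $2,549.40. Cost to member: $2,549.40. OOP to date $5,806.40. Insurer: $12,747 − $2,549.40 = $10,197.60.
Bill 5, $4,420: deductible met; 20% of $4,420 = $884. OOP would hit $6,690.40 > $6,625, so the cap limits the member to $6,625 − $5,806.40 = $818.60. Plan pays $4,420 − $818.60 = $3,601.40.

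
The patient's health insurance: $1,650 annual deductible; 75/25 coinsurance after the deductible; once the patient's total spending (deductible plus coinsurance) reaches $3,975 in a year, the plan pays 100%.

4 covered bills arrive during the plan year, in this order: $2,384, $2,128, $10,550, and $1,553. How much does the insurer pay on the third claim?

$8,940.50

Bill 1, $2,384: $1,650 finishes the deductible; $734 goes to coinsurance; patient's 25% is $183.50. Patient owes $1,833.50 (running OOP $1,833.50). Insurer: $2,384 − $1,833.50 = $550.50.
Bill 2, $2,128: 25% coinsurance on $2,128 = $532. Patient pays $532; OOP now $2,365.50. Insurer: $2,128 − $532 = $1,596.
Bill 3, $10,550: 25% coinsurance on $10,550 = $2,637.50. Adding that to $2,365.50 gives $5,003, past the $3,975 cap; patient pays only $3,975 − $2,365.50 = $1,609.50. Insurer: $10,550 − $1,609.50 = $8,940.50.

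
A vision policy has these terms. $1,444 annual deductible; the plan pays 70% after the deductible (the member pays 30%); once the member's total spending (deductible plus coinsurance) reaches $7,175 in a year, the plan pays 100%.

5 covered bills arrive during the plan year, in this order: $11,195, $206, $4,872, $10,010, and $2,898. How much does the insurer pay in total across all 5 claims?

#1 ($11,195): deductible takes $1,444, $9,751 remains; coinsurance $9,751 × 30% = $2,925.30. Cost to member: $4,369.30. OOP to date $4,369.30. Plan pays $11,195 − $4,369.30 = $6,825.70.
#2 ($206): deductible met; 30% of $206 = $61.80. Member pays $61.80; OOP now $4,431.10. Insurer: $206 − $61.80 = $144.20.
#3 ($4,872): deductible already satisfied, so member's share is 30% × $4,872 = $1,461.60. Member owes $1,461.60 (running OOP $5,892.70). Insurer: $4,872 − $1,461.60 = $3,410.40.
#4 ($10,010): 30% coinsurance on $10,010 = $3,003. OOP would hit $8,895.70 > $7,175, so the cap limits the member to $7,175 − $5,892.70 = $1,282.30. Insurer: $10,010 − $1,282.30 = $8,727.70.
#5 ($2,898): 30% coinsurance on $2,898 = $869.40. That would push OOP to $8,044.40, over the $7,175 cap, so member pays $7,175 − $7,175 = $0. Insurer: $2,898 − $0 = $2,898.
Insurer total: $6,825.70 + $144.20 + $3,410.40 + $8,727.70 + $2,898 = $22,006.

$22,006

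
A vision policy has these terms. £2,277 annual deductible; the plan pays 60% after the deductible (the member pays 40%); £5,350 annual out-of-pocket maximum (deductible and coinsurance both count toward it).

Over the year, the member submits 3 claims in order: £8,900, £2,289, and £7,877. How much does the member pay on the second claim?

Claim 1 — £8,900: deductible takes £2,277, £6,623 remains; 40% of £6,623 = £2,649.20. Member pays £4,926.20; OOP now £4,926.20.
Claim 2 — £2,289: deductible already satisfied, so member's share is 40% × £2,289 = £915.60. OOP would hit £5,841.80 > £5,350, so the cap limits the member to £5,350 − £4,926.20 = £423.80.

£423.80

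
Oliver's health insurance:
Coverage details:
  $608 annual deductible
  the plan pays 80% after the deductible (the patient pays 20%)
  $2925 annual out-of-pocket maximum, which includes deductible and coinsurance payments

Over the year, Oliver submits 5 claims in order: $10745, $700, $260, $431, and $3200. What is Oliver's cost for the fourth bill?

Bill 1, $10745: deductible takes $608, $10137 remains; 20% of $10137 = $2027.40. Patient pays $2635.40; OOP now $2635.40.
Bill 2, $700: deductible met; 20% of $700 = $140. Patient pays $140; OOP now $2775.40.
Bill 3, $260: deductible already satisfied, so patient's share is 20% × $260 = $52. Patient pays $52; OOP now $2827.40.
Bill 4, $431: 20% coinsurance on $431 = $86.20. Cost to patient: $86.20. OOP to date $2913.60.

$86.20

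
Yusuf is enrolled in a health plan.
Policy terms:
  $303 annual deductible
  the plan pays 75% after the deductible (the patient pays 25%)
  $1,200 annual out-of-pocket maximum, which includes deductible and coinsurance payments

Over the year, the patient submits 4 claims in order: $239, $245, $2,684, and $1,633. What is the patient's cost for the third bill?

$671

Claim 1 ($239): fully absorbed by the deductible. Patient pays $239; OOP now $239.
Claim 2 ($245): $64 to deductible, leaving $181; patient's 25% is $45.25. Cost to patient: $109.25. OOP to date $348.25.
Claim 3 ($2,684): 25% coinsurance on $2,684 = $671. Cost to patient: $671. OOP to date $1,019.25.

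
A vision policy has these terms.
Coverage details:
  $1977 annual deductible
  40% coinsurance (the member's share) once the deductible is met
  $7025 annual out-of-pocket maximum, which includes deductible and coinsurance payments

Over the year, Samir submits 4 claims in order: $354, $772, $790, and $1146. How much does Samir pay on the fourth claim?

Claim 1 — $354: all of it applies to the deductible. Member pays $354; OOP now $354.
Claim 2 — $772: fully absorbed by the deductible. Cost to member: $772. OOP to date $1126.
Claim 3 — $790: all of it applies to the deductible. Member owes $790 (running OOP $1916).
Claim 4 — $1146: $61 to deductible, leaving $1085; 40% of $1085 = $434. Member pays $495; OOP now $2411.

$495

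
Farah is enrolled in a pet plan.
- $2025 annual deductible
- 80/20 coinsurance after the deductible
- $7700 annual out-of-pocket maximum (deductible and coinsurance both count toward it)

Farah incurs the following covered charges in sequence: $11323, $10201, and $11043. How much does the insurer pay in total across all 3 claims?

Claim 1 — $11323: $2025 finishes the deductible; $9298 goes to coinsurance; owner's 20% is $1859.60. Owner pays $3884.60; OOP now $3884.60. Plan pays $11323 − $3884.60 = $7438.40.
Claim 2 — $10201: deductible met; 20% of $10201 = $2040.20. Owner owes $2040.20 (running OOP $5924.80). Insurer: $10201 − $2040.20 = $8160.80.
Claim 3 — $11043: deductible met; 20% of $11043 = $2208.60. OOP would hit $8133.40 > $7700, so the cap limits the owner to $7700 − $5924.80 = $1775.20. Insurer: $11043 − $1775.20 = $9267.80.
Insurer total = bills − owner's total = $32567 − $7700 = $24867.

$24867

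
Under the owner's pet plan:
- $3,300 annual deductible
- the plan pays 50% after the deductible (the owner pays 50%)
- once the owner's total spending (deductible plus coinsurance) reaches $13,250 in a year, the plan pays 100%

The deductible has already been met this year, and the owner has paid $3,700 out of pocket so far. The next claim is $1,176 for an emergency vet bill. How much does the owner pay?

$588

The deductible is already satisfied, so the full bill goes to coinsurance.
Owner's 50% share of $1,176 is $588.
Year-to-date out-of-pocket becomes $3,700 + $588 = $4,288, still under the $13,250 maximum, so no cap applies.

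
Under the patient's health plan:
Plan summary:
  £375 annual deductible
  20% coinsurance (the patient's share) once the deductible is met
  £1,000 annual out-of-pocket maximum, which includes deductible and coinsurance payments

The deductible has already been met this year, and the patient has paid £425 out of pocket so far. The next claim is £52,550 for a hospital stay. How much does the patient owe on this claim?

With the deductible met, the entire £52,550 is subject to coinsurance.
Coinsurance: £52,550 × 20% = £10,510.
Year-to-date out-of-pocket would reach £425 + £10,510 = £10,935, above the £1,000 maximum, so the patient pays only £1,000 − £425 = £575.

£575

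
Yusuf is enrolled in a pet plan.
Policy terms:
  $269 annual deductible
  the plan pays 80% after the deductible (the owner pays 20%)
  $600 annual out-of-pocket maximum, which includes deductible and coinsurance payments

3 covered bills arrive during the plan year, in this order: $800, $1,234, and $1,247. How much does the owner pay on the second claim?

Claim 1 — $800: $269 to deductible, leaving $531; owner's 20% is $106.20. Owner pays $375.20; OOP now $375.20.
Claim 2 — $1,234: 20% coinsurance on $1,234 = $246.80. OOP would hit $622 > $600, so the cap limits the owner to $600 − $375.20 = $224.80.

$224.80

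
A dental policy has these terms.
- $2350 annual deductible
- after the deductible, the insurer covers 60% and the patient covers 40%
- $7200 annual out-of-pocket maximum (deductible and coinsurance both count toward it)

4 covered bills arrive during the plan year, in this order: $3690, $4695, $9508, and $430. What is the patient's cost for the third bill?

Claim 1 — $3690: deductible takes $2350, $1340 remains; 40% of $1340 = $536. Patient pays $2886; OOP now $2886.
Claim 2 — $4695: 40% coinsurance on $4695 = $1878. Patient owes $1878 (running OOP $4764).
Claim 3 — $9508: deductible met; 40% of $9508 = $3803.20. Adding that to $4764 gives $8567.20, past the $7200 cap; patient pays only $7200 − $4764 = $2436.

$2436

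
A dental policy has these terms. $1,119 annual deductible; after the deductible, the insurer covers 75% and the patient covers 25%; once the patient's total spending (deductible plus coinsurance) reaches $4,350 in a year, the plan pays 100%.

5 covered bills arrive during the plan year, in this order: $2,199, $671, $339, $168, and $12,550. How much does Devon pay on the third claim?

Bill 1, $2,199: $1,119 finishes the deductible; $1,080 goes to coinsurance; patient's 25% is $270. Cost to patient: $1,389. OOP to date $1,389.
Bill 2, $671: deductible already satisfied, so patient's share is 25% × $671 = $167.75. Patient pays $167.75; OOP now $1,556.75.
Bill 3, $339: deductible already satisfied, so patient's share is 25% × $339 = $84.75. Cost to patient: $84.75. OOP to date $1,641.50.

$84.75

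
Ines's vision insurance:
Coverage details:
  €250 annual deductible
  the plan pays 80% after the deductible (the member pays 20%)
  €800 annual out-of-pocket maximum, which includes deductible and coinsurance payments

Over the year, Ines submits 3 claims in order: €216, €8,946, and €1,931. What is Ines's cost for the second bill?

€584

#1 (€216): fully absorbed by the deductible. Cost to member: €216. OOP to date €216.
#2 (€8,946): deductible takes €34, €8,912 remains; 20% of €8,912 = €1,782.40. Deductible plus coinsurance: €34 + €1,782.40 = €1,816.40. That would push OOP to €2,032.40, over the €800 cap, so member pays €800 − €216 = €584.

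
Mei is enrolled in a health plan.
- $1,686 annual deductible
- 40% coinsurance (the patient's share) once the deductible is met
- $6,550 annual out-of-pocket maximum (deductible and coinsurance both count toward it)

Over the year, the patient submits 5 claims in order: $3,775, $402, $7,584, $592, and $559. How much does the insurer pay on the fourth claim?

$355.20

Claim 1 ($3,775): $1,686 to deductible, leaving $2,089; 40% of $2,089 = $835.60. Patient pays $2,521.60; OOP now $2,521.60. Plan pays $3,775 − $2,521.60 = $1,253.40.
Claim 2 ($402): deductible met; 40% of $402 = $160.80. Patient owes $160.80 (running OOP $2,682.40). Plan pays $402 − $160.80 = $241.20.
Claim 3 ($7,584): deductible met; 40% of $7,584 = $3,033.60. Patient owes $3,033.60 (running OOP $5,716). Insurer: $7,584 − $3,033.60 = $4,550.40.
Claim 4 ($592): 40% coinsurance on $592 = $236.80. Cost to patient: $236.80. OOP to date $5,952.80. Plan pays $592 − $236.80 = $355.20.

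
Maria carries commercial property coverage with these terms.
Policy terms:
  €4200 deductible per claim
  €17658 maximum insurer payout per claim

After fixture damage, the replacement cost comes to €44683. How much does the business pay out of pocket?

Subtract the deductible: €44683 − €4200 = €40483.
€40483 exceeds the €17658 limit, so the insurer pays the limit: €17658.
Out of pocket: €44683 − €17658 = €27025.

€27025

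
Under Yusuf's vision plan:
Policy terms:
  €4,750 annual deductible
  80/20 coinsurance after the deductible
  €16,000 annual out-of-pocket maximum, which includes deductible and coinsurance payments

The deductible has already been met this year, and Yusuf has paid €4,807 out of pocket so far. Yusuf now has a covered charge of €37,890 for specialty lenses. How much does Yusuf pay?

€7,578

With the deductible met, the entire €37,890 is subject to coinsurance.
Coinsurance: €37,890 × 20% = €7,578.
Year-to-date out-of-pocket becomes €4,807 + €7,578 = €12,385, still under the €16,000 maximum, so no cap applies.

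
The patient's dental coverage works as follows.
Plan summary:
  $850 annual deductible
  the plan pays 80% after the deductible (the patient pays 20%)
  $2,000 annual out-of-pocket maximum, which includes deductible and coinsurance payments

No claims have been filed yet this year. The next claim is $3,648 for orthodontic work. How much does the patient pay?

Deductible not yet touched, so the first $850 of the bill goes to the deductible.
That leaves $3,648 − $850 = $2,798 for coinsurance.
20% of $2,798 = $559.60 falls to the patient.
So the patient owes $850 + $559.60 = $1,409.60 before any cap.
Year-to-date out-of-pocket becomes $0 + $1,409.60 = $1,409.60, still under the $2,000 maximum, so no cap applies.

$1,409.60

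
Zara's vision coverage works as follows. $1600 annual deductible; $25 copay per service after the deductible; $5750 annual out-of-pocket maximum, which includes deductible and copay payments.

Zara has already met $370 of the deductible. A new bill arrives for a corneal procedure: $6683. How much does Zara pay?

Remaining deductible: $1600 − $370 = $1230.
That leaves $6683 − $1230 = $5453 for the copay.
Copay on this service: $25.
So the member owes $1230 + $25 = $1255 before any cap.
Cumulative spending $370 + $1255 = $1625 stays under the $5750 maximum.

$1255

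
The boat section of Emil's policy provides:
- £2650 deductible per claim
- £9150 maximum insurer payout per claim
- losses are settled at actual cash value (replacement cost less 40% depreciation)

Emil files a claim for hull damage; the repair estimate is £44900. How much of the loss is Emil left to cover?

Actual cash value after 40% depreciation: £44900 × 60% = £26940.
Less the £2650 deductible: £26940 − £2650 = £24290.
£24290 exceeds the £9150 limit, so the insurer pays the limit: £9150.
The owner bears the rest of the original loss: £44900 − £9150 = £35750.

£35750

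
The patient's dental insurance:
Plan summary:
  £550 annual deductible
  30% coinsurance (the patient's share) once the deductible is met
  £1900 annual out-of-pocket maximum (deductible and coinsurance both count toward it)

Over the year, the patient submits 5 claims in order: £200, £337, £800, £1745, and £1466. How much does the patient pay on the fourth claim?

Claim 1 (£200): all of it applies to the deductible. Patient owes £200 (running OOP £200).
Claim 2 (£337): fully absorbed by the deductible. Patient pays £337; OOP now £537.
Claim 3 (£800): £13 to deductible, leaving £787; patient's 30% is £236.10. Patient owes £249.10 (running OOP £786.10).
Claim 4 (£1745): deductible already satisfied, so patient's share is 30% × £1745 = £523.50. Cost to patient: £523.50. OOP to date £1309.60.

£523.50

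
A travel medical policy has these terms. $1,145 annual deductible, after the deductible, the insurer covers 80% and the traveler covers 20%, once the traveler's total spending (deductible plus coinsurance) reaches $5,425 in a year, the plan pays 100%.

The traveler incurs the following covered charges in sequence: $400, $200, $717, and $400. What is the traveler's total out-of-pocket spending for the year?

$1,259.40

Bill 1, $400: all of it applies to the deductible. Traveler pays $400; OOP now $400.
Bill 2, $200: entire amount goes to the deductible. Traveler pays $200; OOP now $600.
Bill 3, $717: $545 finishes the deductible; $172 goes to coinsurance; traveler's 20% is $34.40. Traveler pays $579.40; OOP now $1,179.40.
Bill 4, $400: 20% coinsurance on $400 = $80. Traveler pays $80; OOP now $1,259.40.
Total paid by the traveler: $400 + $200 + $579.40 + $80 = $1,259.40.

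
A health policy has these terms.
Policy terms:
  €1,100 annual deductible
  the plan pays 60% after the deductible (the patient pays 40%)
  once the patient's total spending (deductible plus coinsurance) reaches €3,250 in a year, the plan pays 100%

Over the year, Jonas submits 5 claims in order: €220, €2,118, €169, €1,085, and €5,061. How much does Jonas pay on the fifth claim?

€1,153.20

#1 (€220): fully absorbed by the deductible. Cost to patient: €220. OOP to date €220.
#2 (€2,118): deductible takes €880, €1,238 remains; 40% of €1,238 = €495.20. Patient owes €1,375.20 (running OOP €1,595.20).
#3 (€169): deductible met; 40% of €169 = €67.60. Patient owes €67.60 (running OOP €1,662.80).
#4 (€1,085): deductible already satisfied, so patient's share is 40% × €1,085 = €434. Patient pays €434; OOP now €2,096.80.
#5 (€5,061): deductible met; 40% of €5,061 = €2,024.40. OOP would hit €4,121.20 > €3,250, so the cap limits the patient to €3,250 − €2,096.80 = €1,153.20.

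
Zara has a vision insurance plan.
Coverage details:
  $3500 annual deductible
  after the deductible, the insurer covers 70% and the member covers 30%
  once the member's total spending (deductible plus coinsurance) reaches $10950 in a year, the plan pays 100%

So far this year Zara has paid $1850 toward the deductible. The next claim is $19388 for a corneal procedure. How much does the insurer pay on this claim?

Deductible still to meet: $3500 − $1850 = $1650.
After the $1650 deductible portion, $19388 − $1650 = $17738 is subject to coinsurance.
30% of $17738 = $5321.40 falls to the member.
Member responsibility before any cap: $1650 + $5321.40 = $6971.40.
Total out-of-pocket so far would be $1850 + $6971.40 = $8821.40, below the $10950 cap — no reduction.
Insurer pays the balance: $19388 − $6971.40 = $12416.60.

$12416.60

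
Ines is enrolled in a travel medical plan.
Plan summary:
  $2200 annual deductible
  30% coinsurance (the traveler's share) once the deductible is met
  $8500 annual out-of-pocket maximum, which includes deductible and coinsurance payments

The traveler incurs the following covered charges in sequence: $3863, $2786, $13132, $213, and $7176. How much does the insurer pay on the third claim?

Bill 1, $3863: $2200 to deductible, leaving $1663; coinsurance $1663 × 30% = $498.90. Traveler pays $2698.90; OOP now $2698.90. Insurer: $3863 − $2698.90 = $1164.10.
Bill 2, $2786: deductible met; 30% of $2786 = $835.80. Traveler owes $835.80 (running OOP $3534.70). Plan pays $2786 − $835.80 = $1950.20.
Bill 3, $13132: deductible met; 30% of $13132 = $3939.60. Traveler owes $3939.60 (running OOP $7474.30). Plan pays $13132 − $3939.60 = $9192.40.

$9192.40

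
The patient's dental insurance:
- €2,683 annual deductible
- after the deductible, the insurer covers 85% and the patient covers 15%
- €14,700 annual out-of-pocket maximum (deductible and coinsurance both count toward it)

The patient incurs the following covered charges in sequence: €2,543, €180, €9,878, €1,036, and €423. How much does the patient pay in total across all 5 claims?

€4,389.55

Bill 1, €2,543: all of it applies to the deductible. Patient owes €2,543 (running OOP €2,543).
Bill 2, €180: deductible takes €140, €40 remains; coinsurance €40 × 15% = €6. Patient owes €146 (running OOP €2,689).
Bill 3, €9,878: deductible already satisfied, so patient's share is 15% × €9,878 = €1,481.70. Cost to patient: €1,481.70. OOP to date €4,170.70.
Bill 4, €1,036: deductible already satisfied, so patient's share is 15% × €1,036 = €155.40. Patient owes €155.40 (running OOP €4,326.10).
Bill 5, €423: deductible already satisfied, so patient's share is 15% × €423 = €63.45. Patient owes €63.45 (running OOP €4,389.55).
Summing the patient's payments: €2,543 + €146 + €1,481.70 + €155.40 + €63.45 = €4,389.55.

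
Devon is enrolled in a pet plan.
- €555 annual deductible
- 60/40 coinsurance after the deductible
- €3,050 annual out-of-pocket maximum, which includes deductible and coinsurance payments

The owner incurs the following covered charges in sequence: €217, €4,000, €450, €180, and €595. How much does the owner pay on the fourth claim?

Claim 1 (€217): all of it applies to the deductible. Owner pays €217; OOP now €217.
Claim 2 (€4,000): €338 finishes the deductible; €3,662 goes to coinsurance; owner's 40% is €1,464.80. Owner pays €1,802.80; OOP now €2,019.80.
Claim 3 (€450): deductible already satisfied, so owner's share is 40% × €450 = €180. Owner owes €180 (running OOP €2,199.80).
Claim 4 (€180): deductible met; 40% of €180 = €72. Cost to owner: €72. OOP to date €2,271.80.

€72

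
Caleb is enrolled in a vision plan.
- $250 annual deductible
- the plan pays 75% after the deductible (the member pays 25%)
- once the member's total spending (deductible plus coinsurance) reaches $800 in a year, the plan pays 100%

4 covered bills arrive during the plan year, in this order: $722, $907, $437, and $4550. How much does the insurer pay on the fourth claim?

#1 ($722): $250 finishes the deductible; $472 goes to coinsurance; coinsurance $472 × 25% = $118. Member owes $368 (running OOP $368). Plan pays $722 − $368 = $354.
#2 ($907): 25% coinsurance on $907 = $226.75. Member pays $226.75; OOP now $594.75. Insurer: $907 − $226.75 = $680.25.
#3 ($437): deductible already satisfied, so member's share is 25% × $437 = $109.25. Member pays $109.25; OOP now $704. Insurer: $437 − $109.25 = $327.75.
#4 ($4550): deductible met; 25% of $4550 = $1137.50. That would push OOP to $1841.50, over the $800 cap, so member pays $800 − $704 = $96. Plan pays $4550 − $96 = $4454.

$4454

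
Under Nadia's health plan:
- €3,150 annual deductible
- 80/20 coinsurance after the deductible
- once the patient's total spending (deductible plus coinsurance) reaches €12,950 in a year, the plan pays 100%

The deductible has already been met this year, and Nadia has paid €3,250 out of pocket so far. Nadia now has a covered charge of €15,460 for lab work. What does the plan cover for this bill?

With the deductible met, the entire €15,460 is subject to coinsurance.
20% of €15,460 = €3,092 falls to the patient.
Year-to-date out-of-pocket becomes €3,250 + €3,092 = €6,342, still under the €12,950 maximum, so no cap applies.
The plan picks up €15,460 − €3,092 = €12,368.

€12,368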